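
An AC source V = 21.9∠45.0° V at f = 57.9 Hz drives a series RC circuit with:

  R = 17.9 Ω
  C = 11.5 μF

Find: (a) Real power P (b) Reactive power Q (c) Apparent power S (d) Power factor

Step 1 — Angular frequency: ω = 2π·f = 2π·57.9 = 363.8 rad/s.
Step 2 — Component impedances:
  R: Z = R = 17.9 Ω
  C: Z = 1/(jωC) = -j/(ω·C) = 0 - j239 Ω
Step 3 — Series combination: Z_total = R + C = 17.9 - j239 Ω = 239.7∠-85.7° Ω.
Step 4 — Source phasor: V = 21.9∠45.0° V = 15.49 + j15.49 V.
Step 5 — Current: I = V / Z = -0.0596 + j0.06925 A = 0.09137∠130.7° A.
Step 6 — Complex power: S = V·I* = 0.1494 - j1.995 VA.
Step 7 — Real power: P = Re(S) = 0.1494 W.
Step 8 — Reactive power: Q = Im(S) = -1.995 VAR.
Step 9 — Apparent power: |S| = 2.001 VA.
Step 10 — Power factor: PF = P/|S| = 0.07468 (leading).

(a) P = 0.1494 W  (b) Q = -1.995 VAR  (c) S = 2.001 VA  (d) PF = 0.07468 (leading)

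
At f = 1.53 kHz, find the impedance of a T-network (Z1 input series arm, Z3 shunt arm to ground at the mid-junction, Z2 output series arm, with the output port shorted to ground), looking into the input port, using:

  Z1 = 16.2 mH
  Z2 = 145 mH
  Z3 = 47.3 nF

Step 1 — Angular frequency: ω = 2π·f = 2π·1530 = 9613 rad/s.
Step 2 — Component impedances:
  Z1: Z = jωL = j·9613·0.0162 = 0 + j155.7 Ω
  Z2: Z = jωL = j·9613·0.145 = 0 + j1394 Ω
  Z3: Z = 1/(jωC) = -j/(ω·C) = 0 - j2199 Ω
Step 3 — With the output port shorted to ground, the output series arm Z2 runs from the junction to ground; the shunt arm Z3 also runs from the junction to ground. They appear in parallel: Z3 || Z2 = 0 + j3807 Ω.
Step 4 — Series with input arm Z1: Z_in = Z1 + (Z3 || Z2) = 0 + j3962 Ω = 3962∠90.0° Ω.

Z = 0 + j3962 Ω = 3962∠90.0° Ω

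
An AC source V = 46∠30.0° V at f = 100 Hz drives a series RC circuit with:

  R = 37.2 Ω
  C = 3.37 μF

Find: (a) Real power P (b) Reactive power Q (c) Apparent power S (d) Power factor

Step 1 — Angular frequency: ω = 2π·f = 2π·100 = 628.3 rad/s.
Step 2 — Component impedances:
  R: Z = R = 37.2 Ω
  C: Z = 1/(jωC) = -j/(ω·C) = 0 - j472.3 Ω
Step 3 — Series combination: Z_total = R + C = 37.2 - j472.3 Ω = 473.7∠-85.5° Ω.
Step 4 — Source phasor: V = 46∠30.0° V = 39.84 + j23 V.
Step 5 — Current: I = V / Z = -0.0418 + j0.08764 A = 0.0971∠115.5° A.
Step 6 — Complex power: S = V·I* = 0.3507 - j4.453 VA.
Step 7 — Real power: P = Re(S) = 0.3507 W.
Step 8 — Reactive power: Q = Im(S) = -4.453 VAR.
Step 9 — Apparent power: |S| = 4.467 VA.
Step 10 — Power factor: PF = P/|S| = 0.07853 (leading).

(a) P = 0.3507 W  (b) Q = -4.453 VAR  (c) S = 4.467 VA  (d) PF = 0.07853 (leading)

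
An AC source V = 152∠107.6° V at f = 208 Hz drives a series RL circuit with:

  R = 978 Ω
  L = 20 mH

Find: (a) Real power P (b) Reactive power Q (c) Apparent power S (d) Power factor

Step 1 — Angular frequency: ω = 2π·f = 2π·208 = 1307 rad/s.
Step 2 — Component impedances:
  R: Z = R = 978 Ω
  L: Z = jωL = j·1307·0.02 = 0 + j26.14 Ω
Step 3 — Series combination: Z_total = R + L = 978 + j26.14 Ω = 978.3∠1.5° Ω.
Step 4 — Source phasor: V = 152∠107.6° V = -45.96 + j144.9 V.
Step 5 — Current: I = V / Z = -0.043 + j0.1493 A = 0.1554∠106.1° A.
Step 6 — Complex power: S = V·I* = 23.61 + j0.6309 VA.
Step 7 — Real power: P = Re(S) = 23.61 W.
Step 8 — Reactive power: Q = Im(S) = 0.6309 VAR.
Step 9 — Apparent power: |S| = 23.62 VA.
Step 10 — Power factor: PF = P/|S| = 0.9996 (lagging).

(a) P = 23.61 W  (b) Q = 0.6309 VAR  (c) S = 23.62 VA  (d) PF = 0.9996 (lagging)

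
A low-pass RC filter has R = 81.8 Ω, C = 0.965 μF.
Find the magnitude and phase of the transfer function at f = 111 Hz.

Step 1 — Angular frequency: ω = 2π·111 = 697.4 rad/s.
Step 2 — Transfer function: H(jω) = 1/(1 + jωRC).
Step 3 — Denominator: 1 + jωRC = 1 + j·697.4·81.8·9.65e-07 = 1 + j0.05505.
Step 4 — H = 0.997 - j0.05489.
Step 5 — Magnitude: |H| = 0.9985 (-0.0 dB); phase: φ = -3.2°.

|H| = 0.9985 (-0.0 dB), φ = -3.2°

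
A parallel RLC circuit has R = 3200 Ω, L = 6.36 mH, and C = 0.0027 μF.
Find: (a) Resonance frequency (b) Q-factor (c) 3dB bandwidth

Step 1 — Resonance: ω₀ = 1/√(LC) = 1/√(0.00636·2.7e-09) = 2.413e+05 rad/s.
Step 2 — f₀ = ω₀/(2π) = 3.841e+04 Hz.
Step 3 — Parallel Q: Q = R/(ω₀L) = 3200/(2.413e+05·0.00636) = 2.085.
Step 4 — Bandwidth: Δω = ω₀/Q = 1.157e+05 rad/s; BW = Δω/(2π) = 1.842e+04 Hz.

(a) f₀ = 3.841e+04 Hz  (b) Q = 2.085  (c) BW = 1.842e+04 Hz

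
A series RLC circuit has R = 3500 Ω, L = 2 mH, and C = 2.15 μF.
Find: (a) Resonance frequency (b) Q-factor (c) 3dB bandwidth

Step 1 — Resonance: ω₀ = 1/√(LC) = 1/√(0.002·2.15e-06) = 1.525e+04 rad/s.
Step 2 — f₀ = ω₀/(2π) = 2427 Hz.
Step 3 — Series Q: Q = ω₀L/R = 1.525e+04·0.002/3500 = 0.008714.
Step 4 — Bandwidth: Δω = ω₀/Q = 1.75e+06 rad/s; BW = Δω/(2π) = 2.785e+05 Hz.

(a) f₀ = 2427 Hz  (b) Q = 0.008714  (c) BW = 2.785e+05 Hz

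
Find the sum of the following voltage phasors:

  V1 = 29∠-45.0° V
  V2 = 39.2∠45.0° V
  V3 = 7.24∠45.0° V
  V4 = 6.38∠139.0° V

Step 1 — Convert each phasor to rectangular form:
  V1 = 29·(cos(-45.0°) + j·sin(-45.0°)) = 20.51 - j20.51 V
  V2 = 39.2·(cos(45.0°) + j·sin(45.0°)) = 27.72 + j27.72 V
  V3 = 7.24·(cos(45.0°) + j·sin(45.0°)) = 5.119 + j5.119 V
  V4 = 6.38·(cos(139.0°) + j·sin(139.0°)) = -4.815 + j4.186 V
Step 2 — Sum components: V_total = 48.53 + j16.52 V.
Step 3 — Convert to polar: |V_total| = 51.26 V, ∠V_total = 18.8°.

V_total = 51.26∠18.8° V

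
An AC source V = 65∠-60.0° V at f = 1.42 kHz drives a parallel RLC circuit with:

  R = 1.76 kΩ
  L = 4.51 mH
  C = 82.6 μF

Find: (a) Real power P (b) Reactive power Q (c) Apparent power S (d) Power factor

Step 1 — Angular frequency: ω = 2π·f = 2π·1420 = 8922 rad/s.
Step 2 — Component impedances:
  R: Z = R = 1760 Ω
  L: Z = jωL = j·8922·0.00451 = 0 + j40.24 Ω
  C: Z = 1/(jωC) = -j/(ω·C) = 0 - j1.357 Ω
Step 3 — Parallel combination: 1/Z_total = 1/R + 1/L + 1/C; Z_total = 0.00112 - j1.404 Ω = 1.404∠-90.0° Ω.
Step 4 — Source phasor: V = 65∠-60.0° V = 32.5 - j56.29 V.
Step 5 — Current: I = V / Z = 40.1 + j23.11 A = 46.29∠30.0° A.
Step 6 — Complex power: S = V·I* = 2.401 - j3009 VA.
Step 7 — Real power: P = Re(S) = 2.401 W.
Step 8 — Reactive power: Q = Im(S) = -3009 VAR.
Step 9 — Apparent power: |S| = 3009 VA.
Step 10 — Power factor: PF = P/|S| = 0.0007979 (leading).

(a) P = 2.401 W  (b) Q = -3009 VAR  (c) S = 3009 VA  (d) PF = 0.0007979 (leading)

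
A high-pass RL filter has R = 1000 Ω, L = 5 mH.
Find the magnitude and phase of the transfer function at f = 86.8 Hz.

Step 1 — Angular frequency: ω = 2π·86.8 = 545.4 rad/s.
Step 2 — Transfer function: H(jω) = jωL/(R + jωL).
Step 3 — Numerator jωL = j·2.727; denominator R + jωL = 1000 + j2.727.
Step 4 — H = 7.436e-06 + j0.002727.
Step 5 — Magnitude: |H| = 0.002727 (-51.3 dB); phase: φ = 89.8°.

|H| = 0.002727 (-51.3 dB), φ = 89.8°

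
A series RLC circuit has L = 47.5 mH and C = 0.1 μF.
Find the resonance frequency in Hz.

Step 1 — Resonance condition Im(Z)=0 gives ω₀ = 1/√(LC).
Step 2 — ω₀ = 1/√(0.0475·1e-07) = 1.451e+04 rad/s.
Step 3 — f₀ = ω₀/(2π) = 2309 Hz.

f₀ = 2309 Hz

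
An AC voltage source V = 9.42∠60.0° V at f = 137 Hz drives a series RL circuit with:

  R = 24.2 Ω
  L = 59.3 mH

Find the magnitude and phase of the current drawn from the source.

Step 1 — Angular frequency: ω = 2π·f = 2π·137 = 860.8 rad/s.
Step 2 — Component impedances:
  R: Z = R = 24.2 Ω
  L: Z = jωL = j·860.8·0.0593 = 0 + j51.05 Ω
Step 3 — Series combination: Z_total = R + L = 24.2 + j51.05 Ω = 56.49∠64.6° Ω.
Step 4 — Source phasor: V = 9.42∠60.0° V = 4.71 + j8.158 V.
Step 5 — Ohm's law: I = V / Z_total = (4.71 + j8.158) / (24.2 + j51.05) = 0.1662 - j0.01347 A.
Step 6 — Convert to polar: |I| = 0.1668 A, ∠I = -4.6°.

I = 0.1668∠-4.6° A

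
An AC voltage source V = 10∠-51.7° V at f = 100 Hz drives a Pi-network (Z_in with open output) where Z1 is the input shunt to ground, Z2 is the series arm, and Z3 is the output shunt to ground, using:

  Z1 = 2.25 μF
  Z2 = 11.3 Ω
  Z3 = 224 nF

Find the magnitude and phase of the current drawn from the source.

Step 1 — Angular frequency: ω = 2π·f = 2π·100 = 628.3 rad/s.
Step 2 — Component impedances:
  Z1: Z = 1/(jωC) = -j/(ω·C) = 0 - j707.4 Ω
  Z2: Z = R = 11.3 Ω
  Z3: Z = 1/(jωC) = -j/(ω·C) = 0 - j7105 Ω
Step 3 — With open output, the series arm Z2 and the output shunt Z3 appear in series to ground: Z2 + Z3 = 11.3 - j7105 Ω.
Step 4 — Parallel with input shunt Z1: Z_in = Z1 || (Z2 + Z3) = 0.09263 - j643.3 Ω = 643.3∠-90.0° Ω.
Step 5 — Source phasor: V = 10∠-51.7° V = 6.198 - j7.848 V.
Step 6 — Ohm's law: I = V / Z_total = (6.198 - j7.848) / (0.09263 - j643.3) = 0.0122 + j0.009632 A.
Step 7 — Convert to polar: |I| = 0.01554 A, ∠I = 38.3°.

I = 0.01554∠38.3° A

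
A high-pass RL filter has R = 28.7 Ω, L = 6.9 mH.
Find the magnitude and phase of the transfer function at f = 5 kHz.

Step 1 — Angular frequency: ω = 2π·5000 = 3.142e+04 rad/s.
Step 2 — Transfer function: H(jω) = jωL/(R + jωL).
Step 3 — Numerator jωL = j·216.8; denominator R + jωL = 28.7 + j216.8.
Step 4 — H = 0.9828 + j0.1301.
Step 5 — Magnitude: |H| = 0.9913 (-0.1 dB); phase: φ = 7.5°.

|H| = 0.9913 (-0.1 dB), φ = 7.5°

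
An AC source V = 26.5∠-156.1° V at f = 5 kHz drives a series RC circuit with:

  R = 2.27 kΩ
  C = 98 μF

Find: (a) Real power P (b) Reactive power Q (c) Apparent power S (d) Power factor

Step 1 — Angular frequency: ω = 2π·f = 2π·5000 = 3.142e+04 rad/s.
Step 2 — Component impedances:
  R: Z = R = 2270 Ω
  C: Z = 1/(jωC) = -j/(ω·C) = 0 - j0.3248 Ω
Step 3 — Series combination: Z_total = R + C = 2270 - j0.3248 Ω = 2270∠-0.0° Ω.
Step 4 — Source phasor: V = 26.5∠-156.1° V = -24.23 - j10.74 V.
Step 5 — Current: I = V / Z = -0.01067 - j0.004731 A = 0.01167∠-156.1° A.
Step 6 — Complex power: S = V·I* = 0.3094 - j4.427e-05 VA.
Step 7 — Real power: P = Re(S) = 0.3094 W.
Step 8 — Reactive power: Q = Im(S) = -4.427e-05 VAR.
Step 9 — Apparent power: |S| = 0.3094 VA.
Step 10 — Power factor: PF = P/|S| = 1 (leading).

(a) P = 0.3094 W  (b) Q = -4.427e-05 VAR  (c) S = 0.3094 VA  (d) PF = 1 (leading)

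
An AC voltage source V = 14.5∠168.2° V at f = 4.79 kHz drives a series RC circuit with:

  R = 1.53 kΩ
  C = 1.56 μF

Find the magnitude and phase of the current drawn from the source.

Step 1 — Angular frequency: ω = 2π·f = 2π·4790 = 3.01e+04 rad/s.
Step 2 — Component impedances:
  R: Z = R = 1530 Ω
  C: Z = 1/(jωC) = -j/(ω·C) = 0 - j21.3 Ω
Step 3 — Series combination: Z_total = R + C = 1530 - j21.3 Ω = 1530∠-0.8° Ω.
Step 4 — Source phasor: V = 14.5∠168.2° V = -14.19 + j2.965 V.
Step 5 — Ohm's law: I = V / Z_total = (-14.19 + j2.965) / (1530 - j21.3) = -0.009302 + j0.001809 A.
Step 6 — Convert to polar: |I| = 0.009476 A, ∠I = 169.0°.

I = 0.009476∠169.0° A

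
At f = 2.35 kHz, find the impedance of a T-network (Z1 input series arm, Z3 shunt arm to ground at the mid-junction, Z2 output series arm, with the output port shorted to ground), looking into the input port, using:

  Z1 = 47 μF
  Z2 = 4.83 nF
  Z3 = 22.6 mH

Step 1 — Angular frequency: ω = 2π·f = 2π·2350 = 1.477e+04 rad/s.
Step 2 — Component impedances:
  Z1: Z = 1/(jωC) = -j/(ω·C) = 0 - j1.441 Ω
  Z2: Z = 1/(jωC) = -j/(ω·C) = 0 - j1.402e+04 Ω
  Z3: Z = jωL = j·1.477e+04·0.0226 = 0 + j333.7 Ω
Step 3 — With the output port shorted to ground, the output series arm Z2 runs from the junction to ground; the shunt arm Z3 also runs from the junction to ground. They appear in parallel: Z3 || Z2 = 0 + j341.8 Ω.
Step 4 — Series with input arm Z1: Z_in = Z1 + (Z3 || Z2) = 0 + j340.4 Ω = 340.4∠90.0° Ω.

Z = 0 + j340.4 Ω = 340.4∠90.0° Ω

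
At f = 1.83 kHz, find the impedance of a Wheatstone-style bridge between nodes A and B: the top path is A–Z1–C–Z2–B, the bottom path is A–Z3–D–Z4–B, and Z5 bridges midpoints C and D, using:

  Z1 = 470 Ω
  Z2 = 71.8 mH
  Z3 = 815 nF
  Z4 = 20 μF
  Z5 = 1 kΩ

Step 1 — Angular frequency: ω = 2π·f = 2π·1830 = 1.15e+04 rad/s.
Step 2 — Component impedances:
  Z1: Z = R = 470 Ω
  Z2: Z = jωL = j·1.15e+04·0.0718 = 0 + j825.6 Ω
  Z3: Z = 1/(jωC) = -j/(ω·C) = 0 - j106.7 Ω
  Z4: Z = 1/(jωC) = -j/(ω·C) = 0 - j4.348 Ω
  Z5: Z = R = 1000 Ω
Step 3 — Bridge requires nodal analysis (the Z5 bridge couples midpoints C and D, so the two paths cannot be reduced to a simple series/parallel combination). Setting node B to ground and injecting 1 A at node A, the 3-node admittance system at A, C, D solves to V_A = Z_AB = 11.28 - j116.6 Ω = 117.1∠-84.5° Ω.

Z = 11.28 - j116.6 Ω = 117.1∠-84.5° Ω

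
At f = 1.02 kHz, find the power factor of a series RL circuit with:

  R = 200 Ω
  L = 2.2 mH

Step 1 — Angular frequency: ω = 2π·f = 2π·1020 = 6409 rad/s.
Step 2 — Component impedances:
  R: Z = R = 200 Ω
  L: Z = jωL = j·6409·0.0022 = 0 + j14.1 Ω
Step 3 — Series combination: Z_total = R + L = 200 + j14.1 Ω = 200.5∠4.0° Ω.
Step 4 — Power factor: PF = cos(φ) = Re(Z)/|Z| = 200/200.5 = 0.9975.
Step 5 — Type: Im(Z) = 14.1 ⇒ lagging (phase φ = 4.0°).

PF = 0.9975 (lagging, φ = 4.0°)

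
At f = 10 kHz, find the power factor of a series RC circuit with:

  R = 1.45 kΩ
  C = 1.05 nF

Step 1 — Angular frequency: ω = 2π·f = 2π·1e+04 = 6.283e+04 rad/s.
Step 2 — Component impedances:
  R: Z = R = 1450 Ω
  C: Z = 1/(jωC) = -j/(ω·C) = 0 - j1.516e+04 Ω
Step 3 — Series combination: Z_total = R + C = 1450 - j1.516e+04 Ω = 1.523e+04∠-84.5° Ω.
Step 4 — Power factor: PF = cos(φ) = Re(Z)/|Z| = 1450/15227 = 0.09523.
Step 5 — Type: Im(Z) = -1.516e+04 ⇒ leading (phase φ = -84.5°).

PF = 0.09523 (leading, φ = -84.5°)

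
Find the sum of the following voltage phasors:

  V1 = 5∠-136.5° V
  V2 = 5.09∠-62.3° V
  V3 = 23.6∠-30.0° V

Step 1 — Convert each phasor to rectangular form:
  V1 = 5·(cos(-136.5°) + j·sin(-136.5°)) = -3.627 - j3.442 V
  V2 = 5.09·(cos(-62.3°) + j·sin(-62.3°)) = 2.366 - j4.507 V
  V3 = 23.6·(cos(-30.0°) + j·sin(-30.0°)) = 20.44 - j11.8 V
Step 2 — Sum components: V_total = 19.18 - j19.75 V.
Step 3 — Convert to polar: |V_total| = 27.53 V, ∠V_total = -45.8°.

V_total = 27.53∠-45.8° V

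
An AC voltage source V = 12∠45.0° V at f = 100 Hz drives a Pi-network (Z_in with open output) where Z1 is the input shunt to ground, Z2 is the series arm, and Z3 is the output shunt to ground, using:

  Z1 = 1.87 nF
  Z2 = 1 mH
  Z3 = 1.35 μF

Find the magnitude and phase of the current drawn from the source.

Step 1 — Angular frequency: ω = 2π·f = 2π·100 = 628.3 rad/s.
Step 2 — Component impedances:
  Z1: Z = 1/(jωC) = -j/(ω·C) = 0 - j8.511e+05 Ω
  Z2: Z = jωL = j·628.3·0.001 = 0 + j0.6283 Ω
  Z3: Z = 1/(jωC) = -j/(ω·C) = 0 - j1179 Ω
Step 3 — With open output, the series arm Z2 and the output shunt Z3 appear in series to ground: Z2 + Z3 = 0 - j1178 Ω.
Step 4 — Parallel with input shunt Z1: Z_in = Z1 || (Z2 + Z3) = 0 - j1177 Ω = 1177∠-90.0° Ω.
Step 5 — Source phasor: V = 12∠45.0° V = 8.485 + j8.485 V.
Step 6 — Ohm's law: I = V / Z_total = (8.485 + j8.485) / (0 - j1177) = -0.007211 + j0.007211 A.
Step 7 — Convert to polar: |I| = 0.0102 A, ∠I = 135.0°.

I = 0.0102∠135.0° A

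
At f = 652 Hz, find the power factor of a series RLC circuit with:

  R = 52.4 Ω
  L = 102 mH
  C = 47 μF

Step 1 — Angular frequency: ω = 2π·f = 2π·652 = 4097 rad/s.
Step 2 — Component impedances:
  R: Z = R = 52.4 Ω
  L: Z = jωL = j·4097·0.102 = 0 + j417.9 Ω
  C: Z = 1/(jωC) = -j/(ω·C) = 0 - j5.194 Ω
Step 3 — Series combination: Z_total = R + L + C = 52.4 + j412.7 Ω = 416∠82.8° Ω.
Step 4 — Power factor: PF = cos(φ) = Re(Z)/|Z| = 52.4/416 = 0.126.
Step 5 — Type: Im(Z) = 412.7 ⇒ lagging (phase φ = 82.8°).

PF = 0.126 (lagging, φ = 82.8°)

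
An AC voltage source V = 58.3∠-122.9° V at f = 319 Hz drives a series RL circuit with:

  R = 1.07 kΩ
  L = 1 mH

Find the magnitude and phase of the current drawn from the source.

Step 1 — Angular frequency: ω = 2π·f = 2π·319 = 2004 rad/s.
Step 2 — Component impedances:
  R: Z = R = 1070 Ω
  L: Z = jωL = j·2004·0.001 = 0 + j2.004 Ω
Step 3 — Series combination: Z_total = R + L = 1070 + j2.004 Ω = 1070∠0.1° Ω.
Step 4 — Source phasor: V = 58.3∠-122.9° V = -31.67 - j48.95 V.
Step 5 — Ohm's law: I = V / Z_total = (-31.67 - j48.95) / (1070 + j2.004) = -0.02968 - j0.04569 A.
Step 6 — Convert to polar: |I| = 0.05449 A, ∠I = -123.0°.

I = 0.05449∠-123.0° A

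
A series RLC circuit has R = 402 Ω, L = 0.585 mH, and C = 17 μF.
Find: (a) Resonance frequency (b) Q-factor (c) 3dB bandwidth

Step 1 — Resonance: ω₀ = 1/√(LC) = 1/√(0.000585·1.7e-05) = 1.003e+04 rad/s.
Step 2 — f₀ = ω₀/(2π) = 1596 Hz.
Step 3 — Series Q: Q = ω₀L/R = 1.003e+04·0.000585/402 = 0.01459.
Step 4 — Bandwidth: Δω = ω₀/Q = 6.872e+05 rad/s; BW = Δω/(2π) = 1.094e+05 Hz.

(a) f₀ = 1596 Hz  (b) Q = 0.01459  (c) BW = 1.094e+05 Hz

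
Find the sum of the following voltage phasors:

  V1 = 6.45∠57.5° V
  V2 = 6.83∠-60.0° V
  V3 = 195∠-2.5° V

Step 1 — Convert each phasor to rectangular form:
  V1 = 6.45·(cos(57.5°) + j·sin(57.5°)) = 3.466 + j5.44 V
  V2 = 6.83·(cos(-60.0°) + j·sin(-60.0°)) = 3.415 - j5.915 V
  V3 = 195·(cos(-2.5°) + j·sin(-2.5°)) = 194.8 - j8.506 V
Step 2 — Sum components: V_total = 201.7 - j8.981 V.
Step 3 — Convert to polar: |V_total| = 201.9 V, ∠V_total = -2.5°.

V_total = 201.9∠-2.5° V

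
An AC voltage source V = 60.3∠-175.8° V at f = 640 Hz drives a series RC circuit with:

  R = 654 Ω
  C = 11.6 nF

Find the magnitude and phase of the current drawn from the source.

Step 1 — Angular frequency: ω = 2π·f = 2π·640 = 4021 rad/s.
Step 2 — Component impedances:
  R: Z = R = 654 Ω
  C: Z = 1/(jωC) = -j/(ω·C) = 0 - j2.144e+04 Ω
Step 3 — Series combination: Z_total = R + C = 654 - j2.144e+04 Ω = 2.145e+04∠-88.3° Ω.
Step 4 — Source phasor: V = 60.3∠-175.8° V = -60.14 - j4.416 V.
Step 5 — Ohm's law: I = V / Z_total = (-60.14 - j4.416) / (654 - j2.144e+04) = 0.0001203 - j0.002809 A.
Step 6 — Convert to polar: |I| = 0.002811 A, ∠I = -87.5°.

I = 0.002811∠-87.5° A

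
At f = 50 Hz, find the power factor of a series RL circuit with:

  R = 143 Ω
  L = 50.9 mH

Step 1 — Angular frequency: ω = 2π·f = 2π·50 = 314.2 rad/s.
Step 2 — Component impedances:
  R: Z = R = 143 Ω
  L: Z = jωL = j·314.2·0.0509 = 0 + j15.99 Ω
Step 3 — Series combination: Z_total = R + L = 143 + j15.99 Ω = 143.9∠6.4° Ω.
Step 4 — Power factor: PF = cos(φ) = Re(Z)/|Z| = 143/143.89 = 0.9938.
Step 5 — Type: Im(Z) = 15.99 ⇒ lagging (phase φ = 6.4°).

PF = 0.9938 (lagging, φ = 6.4°)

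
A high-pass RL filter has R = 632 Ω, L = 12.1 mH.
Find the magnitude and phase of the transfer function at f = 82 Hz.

Step 1 — Angular frequency: ω = 2π·82 = 515.2 rad/s.
Step 2 — Transfer function: H(jω) = jωL/(R + jωL).
Step 3 — Numerator jωL = j·6.234; denominator R + jωL = 632 + j6.234.
Step 4 — H = 9.729e-05 + j0.009863.
Step 5 — Magnitude: |H| = 0.009864 (-40.1 dB); phase: φ = 89.4°.

|H| = 0.009864 (-40.1 dB), φ = 89.4°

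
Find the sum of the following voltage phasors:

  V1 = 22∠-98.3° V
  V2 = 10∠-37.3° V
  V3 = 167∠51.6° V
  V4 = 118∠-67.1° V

Step 1 — Convert each phasor to rectangular form:
  V1 = 22·(cos(-98.3°) + j·sin(-98.3°)) = -3.176 - j21.77 V
  V2 = 10·(cos(-37.3°) + j·sin(-37.3°)) = 7.955 - j6.06 V
  V3 = 167·(cos(51.6°) + j·sin(51.6°)) = 103.7 + j130.9 V
  V4 = 118·(cos(-67.1°) + j·sin(-67.1°)) = 45.92 - j108.7 V
Step 2 — Sum components: V_total = 154.4 - j5.653 V.
Step 3 — Convert to polar: |V_total| = 154.5 V, ∠V_total = -2.1°.

V_total = 154.5∠-2.1° V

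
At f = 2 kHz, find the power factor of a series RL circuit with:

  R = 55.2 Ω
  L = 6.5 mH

Step 1 — Angular frequency: ω = 2π·f = 2π·2000 = 1.257e+04 rad/s.
Step 2 — Component impedances:
  R: Z = R = 55.2 Ω
  L: Z = jωL = j·1.257e+04·0.0065 = 0 + j81.68 Ω
Step 3 — Series combination: Z_total = R + L = 55.2 + j81.68 Ω = 98.58∠55.9° Ω.
Step 4 — Power factor: PF = cos(φ) = Re(Z)/|Z| = 55.2/98.584 = 0.5599.
Step 5 — Type: Im(Z) = 81.68 ⇒ lagging (phase φ = 55.9°).

PF = 0.5599 (lagging, φ = 55.9°)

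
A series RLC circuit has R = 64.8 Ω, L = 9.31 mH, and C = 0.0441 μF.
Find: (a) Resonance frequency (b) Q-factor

Step 1 — Resonance condition Im(Z)=0 gives ω₀ = 1/√(LC).
Step 2 — ω₀ = 1/√(0.00931·4.41e-08) = 4.935e+04 rad/s.
Step 3 — f₀ = ω₀/(2π) = 7855 Hz.
Step 4 — Series Q: Q = ω₀L/R = 4.935e+04·0.00931/64.8 = 7.091.

(a) f₀ = 7855 Hz  (b) Q = 7.091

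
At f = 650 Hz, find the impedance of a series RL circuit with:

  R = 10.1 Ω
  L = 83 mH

Step 1 — Angular frequency: ω = 2π·f = 2π·650 = 4084 rad/s.
Step 2 — Component impedances:
  R: Z = R = 10.1 Ω
  L: Z = jωL = j·4084·0.083 = 0 + j339 Ω
Step 3 — Series combination: Z_total = R + L = 10.1 + j339 Ω = 339.1∠88.3° Ω.

Z = 10.1 + j339 Ω = 339.1∠88.3° Ω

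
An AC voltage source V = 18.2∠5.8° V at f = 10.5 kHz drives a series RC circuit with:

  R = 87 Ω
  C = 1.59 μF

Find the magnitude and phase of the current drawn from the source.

Step 1 — Angular frequency: ω = 2π·f = 2π·1.05e+04 = 6.597e+04 rad/s.
Step 2 — Component impedances:
  R: Z = R = 87 Ω
  C: Z = 1/(jωC) = -j/(ω·C) = 0 - j9.533 Ω
Step 3 — Series combination: Z_total = R + C = 87 - j9.533 Ω = 87.52∠-6.3° Ω.
Step 4 — Source phasor: V = 18.2∠5.8° V = 18.11 + j1.839 V.
Step 5 — Ohm's law: I = V / Z_total = (18.11 + j1.839) / (87 - j9.533) = 0.2034 + j0.04342 A.
Step 6 — Convert to polar: |I| = 0.208 A, ∠I = 12.1°.

I = 0.208∠12.1° A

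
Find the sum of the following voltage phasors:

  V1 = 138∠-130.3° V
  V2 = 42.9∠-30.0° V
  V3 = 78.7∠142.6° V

Step 1 — Convert each phasor to rectangular form:
  V1 = 138·(cos(-130.3°) + j·sin(-130.3°)) = -89.26 - j105.2 V
  V2 = 42.9·(cos(-30.0°) + j·sin(-30.0°)) = 37.15 - j21.45 V
  V3 = 78.7·(cos(142.6°) + j·sin(142.6°)) = -62.52 + j47.8 V
Step 2 — Sum components: V_total = -114.6 - j78.9 V.
Step 3 — Convert to polar: |V_total| = 139.2 V, ∠V_total = -145.5°.

V_total = 139.2∠-145.5° V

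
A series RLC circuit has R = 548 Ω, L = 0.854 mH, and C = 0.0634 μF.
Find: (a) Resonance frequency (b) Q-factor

Step 1 — Resonance condition Im(Z)=0 gives ω₀ = 1/√(LC).
Step 2 — ω₀ = 1/√(0.000854·6.34e-08) = 1.359e+05 rad/s.
Step 3 — f₀ = ω₀/(2π) = 2.163e+04 Hz.
Step 4 — Series Q: Q = ω₀L/R = 1.359e+05·0.000854/548 = 0.2118.

(a) f₀ = 2.163e+04 Hz  (b) Q = 0.2118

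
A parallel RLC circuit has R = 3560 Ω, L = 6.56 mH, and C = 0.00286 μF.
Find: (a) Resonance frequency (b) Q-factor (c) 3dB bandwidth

Step 1 — Resonance: ω₀ = 1/√(LC) = 1/√(0.00656·2.86e-09) = 2.309e+05 rad/s.
Step 2 — f₀ = ω₀/(2π) = 3.674e+04 Hz.
Step 3 — Parallel Q: Q = R/(ω₀L) = 3560/(2.309e+05·0.00656) = 2.351.
Step 4 — Bandwidth: Δω = ω₀/Q = 9.822e+04 rad/s; BW = Δω/(2π) = 1.563e+04 Hz.

(a) f₀ = 3.674e+04 Hz  (b) Q = 2.351  (c) BW = 1.563e+04 Hz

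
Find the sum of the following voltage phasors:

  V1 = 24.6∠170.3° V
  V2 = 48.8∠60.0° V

Step 1 — Convert each phasor to rectangular form:
  V1 = 24.6·(cos(170.3°) + j·sin(170.3°)) = -24.25 + j4.145 V
  V2 = 48.8·(cos(60.0°) + j·sin(60.0°)) = 24.4 + j42.26 V
Step 2 — Sum components: V_total = 0.1517 + j46.41 V.
Step 3 — Convert to polar: |V_total| = 46.41 V, ∠V_total = 89.8°.

V_total = 46.41∠89.8° V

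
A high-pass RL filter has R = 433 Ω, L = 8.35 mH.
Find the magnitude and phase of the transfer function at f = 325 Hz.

Step 1 — Angular frequency: ω = 2π·325 = 2042 rad/s.
Step 2 — Transfer function: H(jω) = jωL/(R + jωL).
Step 3 — Numerator jωL = j·17.05; denominator R + jωL = 433 + j17.05.
Step 4 — H = 0.001548 + j0.03932.
Step 5 — Magnitude: |H| = 0.03935 (-28.1 dB); phase: φ = 87.7°.

|H| = 0.03935 (-28.1 dB), φ = 87.7°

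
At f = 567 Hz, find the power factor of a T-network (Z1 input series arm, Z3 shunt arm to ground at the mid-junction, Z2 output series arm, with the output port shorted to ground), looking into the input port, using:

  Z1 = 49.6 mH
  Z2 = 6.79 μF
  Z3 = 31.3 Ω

Step 1 — Angular frequency: ω = 2π·f = 2π·567 = 3563 rad/s.
Step 2 — Component impedances:
  Z1: Z = jωL = j·3563·0.0496 = 0 + j176.7 Ω
  Z2: Z = 1/(jωC) = -j/(ω·C) = 0 - j41.34 Ω
  Z3: Z = R = 31.3 Ω
Step 3 — With the output port shorted to ground, the output series arm Z2 runs from the junction to ground; the shunt arm Z3 also runs from the junction to ground. They appear in parallel: Z3 || Z2 = 19.89 - j15.06 Ω.
Step 4 — Series with input arm Z1: Z_in = Z1 + (Z3 || Z2) = 19.89 + j161.6 Ω = 162.9∠83.0° Ω.
Step 5 — Power factor: PF = cos(φ) = Re(Z)/|Z| = 19.895/162.86 = 0.1222.
Step 6 — Type: Im(Z) = 161.6 ⇒ lagging (phase φ = 83.0°).

PF = 0.1222 (lagging, φ = 83.0°)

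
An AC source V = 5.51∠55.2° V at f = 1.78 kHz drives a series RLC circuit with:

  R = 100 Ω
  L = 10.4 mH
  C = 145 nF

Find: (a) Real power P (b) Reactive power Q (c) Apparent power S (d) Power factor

Step 1 — Angular frequency: ω = 2π·f = 2π·1780 = 1.118e+04 rad/s.
Step 2 — Component impedances:
  R: Z = R = 100 Ω
  L: Z = jωL = j·1.118e+04·0.0104 = 0 + j116.3 Ω
  C: Z = 1/(jωC) = -j/(ω·C) = 0 - j616.6 Ω
Step 3 — Series combination: Z_total = R + L + C = 100 - j500.3 Ω = 510.2∠-78.7° Ω.
Step 4 — Source phasor: V = 5.51∠55.2° V = 3.145 + j4.525 V.
Step 5 — Current: I = V / Z = -0.007488 + j0.007782 A = 0.0108∠133.9° A.
Step 6 — Complex power: S = V·I* = 0.01166 - j0.05835 VA.
Step 7 — Real power: P = Re(S) = 0.01166 W.
Step 8 — Reactive power: Q = Im(S) = -0.05835 VAR.
Step 9 — Apparent power: |S| = 0.0595 VA.
Step 10 — Power factor: PF = P/|S| = 0.196 (leading).

(a) P = 0.01166 W  (b) Q = -0.05835 VAR  (c) S = 0.0595 VA  (d) PF = 0.196 (leading)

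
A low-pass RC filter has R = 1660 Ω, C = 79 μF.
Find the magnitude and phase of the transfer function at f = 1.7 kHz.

Step 1 — Angular frequency: ω = 2π·1700 = 1.068e+04 rad/s.
Step 2 — Transfer function: H(jω) = 1/(1 + jωRC).
Step 3 — Denominator: 1 + jωRC = 1 + j·1.068e+04·1660·7.9e-05 = 1 + j1401.
Step 4 — H = 5.096e-07 - j0.0007139.
Step 5 — Magnitude: |H| = 0.0007139 (-62.9 dB); phase: φ = -90.0°.

|H| = 0.0007139 (-62.9 dB), φ = -90.0°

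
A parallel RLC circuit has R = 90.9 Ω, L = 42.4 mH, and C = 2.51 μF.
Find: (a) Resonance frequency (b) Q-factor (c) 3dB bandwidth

Step 1 — Resonance: ω₀ = 1/√(LC) = 1/√(0.0424·2.51e-06) = 3065 rad/s.
Step 2 — f₀ = ω₀/(2π) = 487.9 Hz.
Step 3 — Parallel Q: Q = R/(ω₀L) = 90.9/(3065·0.0424) = 0.6994.
Step 4 — Bandwidth: Δω = ω₀/Q = 4383 rad/s; BW = Δω/(2π) = 697.6 Hz.

(a) f₀ = 487.9 Hz  (b) Q = 0.6994  (c) BW = 697.6 Hz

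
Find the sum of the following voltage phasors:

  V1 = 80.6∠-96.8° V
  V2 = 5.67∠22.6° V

Step 1 — Convert each phasor to rectangular form:
  V1 = 80.6·(cos(-96.8°) + j·sin(-96.8°)) = -9.543 - j80.03 V
  V2 = 5.67·(cos(22.6°) + j·sin(22.6°)) = 5.235 + j2.179 V
Step 2 — Sum components: V_total = -4.309 - j77.85 V.
Step 3 — Convert to polar: |V_total| = 77.97 V, ∠V_total = -93.2°.

V_total = 77.97∠-93.2° V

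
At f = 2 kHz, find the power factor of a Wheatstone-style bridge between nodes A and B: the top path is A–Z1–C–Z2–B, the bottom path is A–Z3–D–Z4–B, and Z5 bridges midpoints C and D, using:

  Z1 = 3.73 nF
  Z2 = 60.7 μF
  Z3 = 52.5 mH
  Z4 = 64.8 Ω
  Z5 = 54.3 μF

Step 1 — Angular frequency: ω = 2π·f = 2π·2000 = 1.257e+04 rad/s.
Step 2 — Component impedances:
  Z1: Z = 1/(jωC) = -j/(ω·C) = 0 - j2.133e+04 Ω
  Z2: Z = 1/(jωC) = -j/(ω·C) = 0 - j1.311 Ω
  Z3: Z = jωL = j·1.257e+04·0.0525 = 0 + j659.7 Ω
  Z4: Z = R = 64.8 Ω
  Z5: Z = 1/(jωC) = -j/(ω·C) = 0 - j1.466 Ω
Step 3 — Bridge requires nodal analysis (the Z5 bridge couples midpoints C and D, so the two paths cannot be reduced to a simple series/parallel combination). Setting node B to ground and injecting 1 A at node A, the 3-node admittance system at A, C, D solves to V_A = Z_AB = 0.1228 + j677.9 Ω = 677.9∠90.0° Ω.
Step 4 — Power factor: PF = cos(φ) = Re(Z)/|Z| = 0.1228/677.9 = 0.0001811.
Step 5 — Type: Im(Z) = 677.9 ⇒ lagging (phase φ = 90.0°).

PF = 0.0001811 (lagging, φ = 90.0°)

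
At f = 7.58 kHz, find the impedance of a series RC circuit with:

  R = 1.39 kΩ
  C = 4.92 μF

Step 1 — Angular frequency: ω = 2π·f = 2π·7580 = 4.763e+04 rad/s.
Step 2 — Component impedances:
  R: Z = R = 1390 Ω
  C: Z = 1/(jωC) = -j/(ω·C) = 0 - j4.268 Ω
Step 3 — Series combination: Z_total = R + C = 1390 - j4.268 Ω = 1390∠-0.2° Ω.

Z = 1390 - j4.268 Ω = 1390∠-0.2° Ω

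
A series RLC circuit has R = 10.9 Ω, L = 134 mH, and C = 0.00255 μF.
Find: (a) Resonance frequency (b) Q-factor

Step 1 — Resonance condition Im(Z)=0 gives ω₀ = 1/√(LC).
Step 2 — ω₀ = 1/√(0.134·2.55e-09) = 5.41e+04 rad/s.
Step 3 — f₀ = ω₀/(2π) = 8610 Hz.
Step 4 — Series Q: Q = ω₀L/R = 5.41e+04·0.134/10.9 = 665.1.

(a) f₀ = 8610 Hz  (b) Q = 665.1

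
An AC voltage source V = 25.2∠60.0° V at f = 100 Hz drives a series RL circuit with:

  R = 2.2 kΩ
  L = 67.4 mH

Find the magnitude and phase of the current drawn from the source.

Step 1 — Angular frequency: ω = 2π·f = 2π·100 = 628.3 rad/s.
Step 2 — Component impedances:
  R: Z = R = 2200 Ω
  L: Z = jωL = j·628.3·0.0674 = 0 + j42.35 Ω
Step 3 — Series combination: Z_total = R + L = 2200 + j42.35 Ω = 2200∠1.1° Ω.
Step 4 — Source phasor: V = 25.2∠60.0° V = 12.6 + j21.82 V.
Step 5 — Ohm's law: I = V / Z_total = (12.6 + j21.82) / (2200 + j42.35) = 0.005916 + j0.009806 A.
Step 6 — Convert to polar: |I| = 0.01145 A, ∠I = 58.9°.

I = 0.01145∠58.9° A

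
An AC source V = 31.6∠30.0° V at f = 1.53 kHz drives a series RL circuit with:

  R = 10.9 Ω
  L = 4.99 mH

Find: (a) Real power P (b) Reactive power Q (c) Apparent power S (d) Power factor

Step 1 — Angular frequency: ω = 2π·f = 2π·1530 = 9613 rad/s.
Step 2 — Component impedances:
  R: Z = R = 10.9 Ω
  L: Z = jωL = j·9613·0.00499 = 0 + j47.97 Ω
Step 3 — Series combination: Z_total = R + L = 10.9 + j47.97 Ω = 49.19∠77.2° Ω.
Step 4 — Source phasor: V = 31.6∠30.0° V = 27.37 + j15.8 V.
Step 5 — Current: I = V / Z = 0.4365 - j0.4713 A = 0.6424∠-47.2° A.
Step 6 — Complex power: S = V·I* = 4.498 + j19.79 VA.
Step 7 — Real power: P = Re(S) = 4.498 W.
Step 8 — Reactive power: Q = Im(S) = 19.79 VAR.
Step 9 — Apparent power: |S| = 20.3 VA.
Step 10 — Power factor: PF = P/|S| = 0.2216 (lagging).

(a) P = 4.498 W  (b) Q = 19.79 VAR  (c) S = 20.3 VA  (d) PF = 0.2216 (lagging)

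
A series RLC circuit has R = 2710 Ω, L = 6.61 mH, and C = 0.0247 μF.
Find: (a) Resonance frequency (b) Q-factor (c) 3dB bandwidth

Step 1 — Resonance: ω₀ = 1/√(LC) = 1/√(0.00661·2.47e-08) = 7.826e+04 rad/s.
Step 2 — f₀ = ω₀/(2π) = 1.246e+04 Hz.
Step 3 — Series Q: Q = ω₀L/R = 7.826e+04·0.00661/2710 = 0.1909.
Step 4 — Bandwidth: Δω = ω₀/Q = 4.1e+05 rad/s; BW = Δω/(2π) = 6.525e+04 Hz.

(a) f₀ = 1.246e+04 Hz  (b) Q = 0.1909  (c) BW = 6.525e+04 Hz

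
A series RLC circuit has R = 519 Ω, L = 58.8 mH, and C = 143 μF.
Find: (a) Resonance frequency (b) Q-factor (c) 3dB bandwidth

Step 1 — Resonance: ω₀ = 1/√(LC) = 1/√(0.0588·0.000143) = 344.9 rad/s.
Step 2 — f₀ = ω₀/(2π) = 54.89 Hz.
Step 3 — Series Q: Q = ω₀L/R = 344.9·0.0588/519 = 0.03907.
Step 4 — Bandwidth: Δω = ω₀/Q = 8827 rad/s; BW = Δω/(2π) = 1405 Hz.

(a) f₀ = 54.89 Hz  (b) Q = 0.03907  (c) BW = 1405 Hz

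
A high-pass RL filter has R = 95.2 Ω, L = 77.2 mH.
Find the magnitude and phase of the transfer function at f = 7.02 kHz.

Step 1 — Angular frequency: ω = 2π·7020 = 4.411e+04 rad/s.
Step 2 — Transfer function: H(jω) = jωL/(R + jωL).
Step 3 — Numerator jωL = j·3405; denominator R + jωL = 95.2 + j3405.
Step 4 — H = 0.9992 + j0.02794.
Step 5 — Magnitude: |H| = 0.9996 (-0.0 dB); phase: φ = 1.6°.

|H| = 0.9996 (-0.0 dB), φ = 1.6°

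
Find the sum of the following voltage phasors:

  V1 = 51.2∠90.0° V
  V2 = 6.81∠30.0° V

Step 1 — Convert each phasor to rectangular form:
  V1 = 51.2·(cos(90.0°) + j·sin(90.0°)) = 0 + j51.2 V
  V2 = 6.81·(cos(30.0°) + j·sin(30.0°)) = 5.898 + j3.405 V
Step 2 — Sum components: V_total = 5.898 + j54.61 V.
Step 3 — Convert to polar: |V_total| = 54.92 V, ∠V_total = 83.8°.

V_total = 54.92∠83.8° V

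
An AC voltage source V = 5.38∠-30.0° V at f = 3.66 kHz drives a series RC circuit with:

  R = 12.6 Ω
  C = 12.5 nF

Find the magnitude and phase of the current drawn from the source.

Step 1 — Angular frequency: ω = 2π·f = 2π·3660 = 2.3e+04 rad/s.
Step 2 — Component impedances:
  R: Z = R = 12.6 Ω
  C: Z = 1/(jωC) = -j/(ω·C) = 0 - j3479 Ω
Step 3 — Series combination: Z_total = R + C = 12.6 - j3479 Ω = 3479∠-89.8° Ω.
Step 4 — Source phasor: V = 5.38∠-30.0° V = 4.659 - j2.69 V.
Step 5 — Ohm's law: I = V / Z_total = (4.659 - j2.69) / (12.6 - j3479) = 0.0007781 + j0.001337 A.
Step 6 — Convert to polar: |I| = 0.001547 A, ∠I = 59.8°.

I = 0.001547∠59.8° A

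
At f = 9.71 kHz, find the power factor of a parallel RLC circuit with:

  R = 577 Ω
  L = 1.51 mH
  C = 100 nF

Step 1 — Angular frequency: ω = 2π·f = 2π·9710 = 6.101e+04 rad/s.
Step 2 — Component impedances:
  R: Z = R = 577 Ω
  L: Z = jωL = j·6.101e+04·0.00151 = 0 + j92.12 Ω
  C: Z = 1/(jωC) = -j/(ω·C) = 0 - j163.9 Ω
Step 3 — Parallel combination: 1/Z_total = 1/R + 1/L + 1/C; Z_total = 67.69 + j185.7 Ω = 197.6∠70.0° Ω.
Step 4 — Power factor: PF = cos(φ) = Re(Z)/|Z| = 67.691/197.63 = 0.3425.
Step 5 — Type: Im(Z) = 185.7 ⇒ lagging (phase φ = 70.0°).

PF = 0.3425 (lagging, φ = 70.0°)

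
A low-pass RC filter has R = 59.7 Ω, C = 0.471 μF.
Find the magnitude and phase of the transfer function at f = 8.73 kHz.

Step 1 — Angular frequency: ω = 2π·8730 = 5.485e+04 rad/s.
Step 2 — Transfer function: H(jω) = 1/(1 + jωRC).
Step 3 — Denominator: 1 + jωRC = 1 + j·5.485e+04·59.7·4.71e-07 = 1 + j1.542.
Step 4 — H = 0.296 - j0.4565.
Step 5 — Magnitude: |H| = 0.544 (-5.3 dB); phase: φ = -57.0°.

|H| = 0.544 (-5.3 dB), φ = -57.0°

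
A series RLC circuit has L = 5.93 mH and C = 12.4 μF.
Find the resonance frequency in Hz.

Step 1 — Resonance condition Im(Z)=0 gives ω₀ = 1/√(LC).
Step 2 — ω₀ = 1/√(0.00593·1.24e-05) = 3688 rad/s.
Step 3 — f₀ = ω₀/(2π) = 586.9 Hz.

f₀ = 586.9 Hz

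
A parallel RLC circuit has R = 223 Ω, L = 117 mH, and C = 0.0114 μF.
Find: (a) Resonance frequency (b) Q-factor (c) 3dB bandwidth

Step 1 — Resonance: ω₀ = 1/√(LC) = 1/√(0.117·1.14e-08) = 2.738e+04 rad/s.
Step 2 — f₀ = ω₀/(2π) = 4358 Hz.
Step 3 — Parallel Q: Q = R/(ω₀L) = 223/(2.738e+04·0.117) = 0.06961.
Step 4 — Bandwidth: Δω = ω₀/Q = 3.934e+05 rad/s; BW = Δω/(2π) = 6.261e+04 Hz.

(a) f₀ = 4358 Hz  (b) Q = 0.06961  (c) BW = 6.261e+04 Hz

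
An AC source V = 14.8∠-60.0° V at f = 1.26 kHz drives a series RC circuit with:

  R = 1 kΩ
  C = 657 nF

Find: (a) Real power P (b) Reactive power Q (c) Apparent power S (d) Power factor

Step 1 — Angular frequency: ω = 2π·f = 2π·1260 = 7917 rad/s.
Step 2 — Component impedances:
  R: Z = R = 1000 Ω
  C: Z = 1/(jωC) = -j/(ω·C) = 0 - j192.3 Ω
Step 3 — Series combination: Z_total = R + C = 1000 - j192.3 Ω = 1018∠-10.9° Ω.
Step 4 — Source phasor: V = 14.8∠-60.0° V = 7.4 - j12.82 V.
Step 5 — Current: I = V / Z = 0.009513 - j0.01099 A = 0.01453∠-49.1° A.
Step 6 — Complex power: S = V·I* = 0.2112 - j0.04061 VA.
Step 7 — Real power: P = Re(S) = 0.2112 W.
Step 8 — Reactive power: Q = Im(S) = -0.04061 VAR.
Step 9 — Apparent power: |S| = 0.2151 VA.
Step 10 — Power factor: PF = P/|S| = 0.982 (leading).

(a) P = 0.2112 W  (b) Q = -0.04061 VAR  (c) S = 0.2151 VA  (d) PF = 0.982 (leading)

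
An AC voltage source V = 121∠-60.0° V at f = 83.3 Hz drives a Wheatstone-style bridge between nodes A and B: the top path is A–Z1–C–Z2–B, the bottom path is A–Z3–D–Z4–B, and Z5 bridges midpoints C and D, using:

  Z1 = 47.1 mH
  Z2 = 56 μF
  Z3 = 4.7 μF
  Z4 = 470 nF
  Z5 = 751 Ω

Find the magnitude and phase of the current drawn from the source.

Step 1 — Angular frequency: ω = 2π·f = 2π·83.3 = 523.4 rad/s.
Step 2 — Component impedances:
  Z1: Z = jωL = j·523.4·0.0471 = 0 + j24.65 Ω
  Z2: Z = 1/(jωC) = -j/(ω·C) = 0 - j34.12 Ω
  Z3: Z = 1/(jωC) = -j/(ω·C) = 0 - j406.5 Ω
  Z4: Z = 1/(jωC) = -j/(ω·C) = 0 - j4065 Ω
  Z5: Z = R = 751 Ω
Step 3 — Bridge requires nodal analysis (the Z5 bridge couples midpoints C and D, so the two paths cannot be reduced to a simple series/parallel combination). Setting node B to ground and injecting 1 A at node A, the 3-node admittance system at A, C, D solves to V_A = Z_AB = 0.7095 - j9.117 Ω = 9.144∠-85.5° Ω.
Step 4 — Source phasor: V = 121∠-60.0° V = 60.5 - j104.8 V.
Step 5 — Ohm's law: I = V / Z_total = (60.5 - j104.8) / (0.7095 - j9.117) = 11.94 + j5.707 A.
Step 6 — Convert to polar: |I| = 13.23 A, ∠I = 25.5°.

I = 13.23∠25.5° A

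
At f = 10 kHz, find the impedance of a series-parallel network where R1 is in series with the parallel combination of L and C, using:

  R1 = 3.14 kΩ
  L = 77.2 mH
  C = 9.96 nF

Step 1 — Angular frequency: ω = 2π·f = 2π·1e+04 = 6.283e+04 rad/s.
Step 2 — Component impedances:
  R1: Z = R = 3140 Ω
  L: Z = jωL = j·6.283e+04·0.0772 = 0 + j4851 Ω
  C: Z = 1/(jωC) = -j/(ω·C) = 0 - j1598 Ω
Step 3 — Parallel branch: L || C = 1/(1/L + 1/C) = 0 - j2383 Ω.
Step 4 — Series with R1: Z_total = R1 + (L || C) = 3140 - j2383 Ω = 3942∠-37.2° Ω.

Z = 3140 - j2383 Ω = 3942∠-37.2° Ω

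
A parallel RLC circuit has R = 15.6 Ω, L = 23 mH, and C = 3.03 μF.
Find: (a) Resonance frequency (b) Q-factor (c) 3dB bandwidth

Step 1 — Resonance: ω₀ = 1/√(LC) = 1/√(0.023·3.03e-06) = 3788 rad/s.
Step 2 — f₀ = ω₀/(2π) = 602.9 Hz.
Step 3 — Parallel Q: Q = R/(ω₀L) = 15.6/(3788·0.023) = 0.1791.
Step 4 — Bandwidth: Δω = ω₀/Q = 2.116e+04 rad/s; BW = Δω/(2π) = 3367 Hz.

(a) f₀ = 602.9 Hz  (b) Q = 0.1791  (c) BW = 3367 Hz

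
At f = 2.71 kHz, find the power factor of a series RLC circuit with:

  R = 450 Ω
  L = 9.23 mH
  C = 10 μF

Step 1 — Angular frequency: ω = 2π·f = 2π·2710 = 1.703e+04 rad/s.
Step 2 — Component impedances:
  R: Z = R = 450 Ω
  L: Z = jωL = j·1.703e+04·0.00923 = 0 + j157.2 Ω
  C: Z = 1/(jωC) = -j/(ω·C) = 0 - j5.873 Ω
Step 3 — Series combination: Z_total = R + L + C = 450 + j151.3 Ω = 474.8∠18.6° Ω.
Step 4 — Power factor: PF = cos(φ) = Re(Z)/|Z| = 450/474.75 = 0.9479.
Step 5 — Type: Im(Z) = 151.3 ⇒ lagging (phase φ = 18.6°).

PF = 0.9479 (lagging, φ = 18.6°)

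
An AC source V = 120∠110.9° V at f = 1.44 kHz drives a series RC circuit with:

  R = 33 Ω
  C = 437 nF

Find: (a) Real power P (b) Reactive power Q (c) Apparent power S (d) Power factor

Step 1 — Angular frequency: ω = 2π·f = 2π·1440 = 9048 rad/s.
Step 2 — Component impedances:
  R: Z = R = 33 Ω
  C: Z = 1/(jωC) = -j/(ω·C) = 0 - j252.9 Ω
Step 3 — Series combination: Z_total = R + C = 33 - j252.9 Ω = 255.1∠-82.6° Ω.
Step 4 — Source phasor: V = 120∠110.9° V = -42.81 + j112.1 V.
Step 5 — Current: I = V / Z = -0.4575 - j0.1096 A = 0.4705∠-166.5° A.
Step 6 — Complex power: S = V·I* = 7.305 - j55.98 VA.
Step 7 — Real power: P = Re(S) = 7.305 W.
Step 8 — Reactive power: Q = Im(S) = -55.98 VAR.
Step 9 — Apparent power: |S| = 56.46 VA.
Step 10 — Power factor: PF = P/|S| = 0.1294 (leading).

(a) P = 7.305 W  (b) Q = -55.98 VAR  (c) S = 56.46 VA  (d) PF = 0.1294 (leading)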